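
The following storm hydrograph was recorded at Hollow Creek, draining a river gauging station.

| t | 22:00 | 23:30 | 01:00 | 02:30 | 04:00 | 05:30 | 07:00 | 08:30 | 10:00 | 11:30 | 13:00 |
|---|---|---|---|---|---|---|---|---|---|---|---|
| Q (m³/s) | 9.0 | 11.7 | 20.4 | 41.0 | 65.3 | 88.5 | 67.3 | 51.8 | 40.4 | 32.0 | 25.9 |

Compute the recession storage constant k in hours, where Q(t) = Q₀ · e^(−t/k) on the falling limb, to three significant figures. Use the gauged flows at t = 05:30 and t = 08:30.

On the falling limb, Q drops from 88.5 to 51.8 m³/s between t = 05:30 and t = 08:30 (Δt = 3 h).
k = −Δt / ln(Q₂/Q₁) = −3 / ln(51.8/88.5) = 5.60 h.

k ≈ 5.60 h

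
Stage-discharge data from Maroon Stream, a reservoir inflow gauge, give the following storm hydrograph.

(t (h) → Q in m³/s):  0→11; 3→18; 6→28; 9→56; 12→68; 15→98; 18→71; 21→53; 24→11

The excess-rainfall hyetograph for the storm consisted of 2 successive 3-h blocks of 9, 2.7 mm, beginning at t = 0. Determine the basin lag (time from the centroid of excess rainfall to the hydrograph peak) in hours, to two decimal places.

t_L ≈ 12.81 h

Centroid of excess rainfall: t_c = Σ P_i·t̄_i / ΣP_i = 2.1923 h (block centres at 1.5, 4.5 h).
Hydrograph peak occurs at t = 15 h, so basin lag t_L = 15 − 2.1923 = 12.81 h.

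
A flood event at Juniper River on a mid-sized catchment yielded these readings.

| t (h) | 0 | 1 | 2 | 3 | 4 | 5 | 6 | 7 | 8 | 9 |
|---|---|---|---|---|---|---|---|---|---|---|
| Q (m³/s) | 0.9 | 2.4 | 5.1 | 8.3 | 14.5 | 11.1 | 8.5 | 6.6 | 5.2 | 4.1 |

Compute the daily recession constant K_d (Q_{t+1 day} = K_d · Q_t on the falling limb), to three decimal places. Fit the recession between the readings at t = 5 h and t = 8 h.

Between t = 5 h and t = 8 h the flow falls from 11.1 to 5.2 m³/s over 3×1 h = 3 h.
Per-interval ratio K = (5.2/11.1)^(1/3) = 0.7767; K_d = K^(24/1) = 0.002.

K_d ≈ 0.002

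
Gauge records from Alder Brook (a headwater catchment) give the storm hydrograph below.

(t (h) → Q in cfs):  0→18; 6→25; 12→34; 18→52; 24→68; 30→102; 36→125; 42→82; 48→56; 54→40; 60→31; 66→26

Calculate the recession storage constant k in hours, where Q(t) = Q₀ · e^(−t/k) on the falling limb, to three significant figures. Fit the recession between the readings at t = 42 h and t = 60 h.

On the falling limb, Q drops from 82 to 31 cfs between t = 42 h and t = 60 h (Δt = 18 h).
k = −Δt / ln(Q₂/Q₁) = −18 / ln(31/82) = 18.5 h.

k ≈ 18.5 h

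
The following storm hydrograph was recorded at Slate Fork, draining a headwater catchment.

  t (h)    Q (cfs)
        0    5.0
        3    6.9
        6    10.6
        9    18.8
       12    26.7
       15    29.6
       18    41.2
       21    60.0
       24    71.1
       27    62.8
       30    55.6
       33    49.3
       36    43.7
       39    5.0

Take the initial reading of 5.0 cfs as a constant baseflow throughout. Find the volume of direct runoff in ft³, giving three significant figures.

V ≈ 4.50 × 10^6 ft³

Direct-runoff ordinates (Q − Q_b): 0.0, 1.9, 5.6, 13.8, 21.7, 24.6, 36.2, 55.0, 66.1, 57.8, 50.6, 44.3, 38.7, 0.0 cfs.
ΣQ_DR = 416.3 cfs.
With Δt = 3 h = 10800 s, V = ΣQ_DR · Δt = 416.3 × 10800 = 4.50 × 10^6 ft³.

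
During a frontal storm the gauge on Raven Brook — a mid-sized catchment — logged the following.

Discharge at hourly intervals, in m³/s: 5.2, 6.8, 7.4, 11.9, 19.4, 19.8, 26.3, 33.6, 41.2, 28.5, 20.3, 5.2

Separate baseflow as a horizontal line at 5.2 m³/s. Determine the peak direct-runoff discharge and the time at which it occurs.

Subtracting baseflow gives direct-runoff ordinates: 0.0, 1.6, 2.2, 6.7, 14.2, 14.6, 21.1, 28.4, 36.0, 23.3, 15.1, 0.0 m³/s.
The maximum is 36.0 m³/s, occurring at the reading for t = 8 h.

Q_p = 36.0 m³/s at t = 8 h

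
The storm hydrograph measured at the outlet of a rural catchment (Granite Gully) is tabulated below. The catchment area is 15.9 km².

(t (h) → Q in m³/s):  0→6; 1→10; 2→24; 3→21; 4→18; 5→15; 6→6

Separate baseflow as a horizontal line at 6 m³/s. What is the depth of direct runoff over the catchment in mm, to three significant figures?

d ≈ 13.1 mm

Direct runoff: 0.0, 4.0, 18.0, 15.0, 12.0, 9.0, 0.0 m³/s; ΣQ_DR = 58.00 m³/s.
V = ΣQ_DR · Δt = 58.00 × 3600 s = 2.088 × 10^5 m³.
Over A = 15.9 km², depth = V / A = 13.1 mm.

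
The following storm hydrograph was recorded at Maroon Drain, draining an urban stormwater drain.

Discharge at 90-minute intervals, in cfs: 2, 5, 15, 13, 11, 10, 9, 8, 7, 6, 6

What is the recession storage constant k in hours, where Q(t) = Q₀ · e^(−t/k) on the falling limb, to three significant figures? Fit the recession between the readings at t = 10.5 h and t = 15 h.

On the falling limb, Q drops from 8 to 6 cfs between t = 10.5 h and t = 15 h (Δt = 4.5 h).
k = −Δt / ln(Q₂/Q₁) = −4.5 / ln(6/8) = 15.6 h.

k ≈ 15.6 h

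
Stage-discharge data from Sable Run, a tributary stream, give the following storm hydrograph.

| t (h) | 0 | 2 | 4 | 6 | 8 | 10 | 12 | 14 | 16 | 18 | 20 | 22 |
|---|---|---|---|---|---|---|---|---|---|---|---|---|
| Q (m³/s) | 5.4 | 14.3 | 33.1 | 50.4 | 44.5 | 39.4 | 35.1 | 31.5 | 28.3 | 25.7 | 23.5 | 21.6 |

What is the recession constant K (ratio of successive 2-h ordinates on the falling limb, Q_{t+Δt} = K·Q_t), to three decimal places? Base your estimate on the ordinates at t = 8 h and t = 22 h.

Using the recession-limb readings at t = 8 h and t = 22 h: Q falls from 44.5 to 21.6 m³/s over 7 intervals.
K = (Q₂/Q₁)^(1/7) = (21.6/44.5)^(1/7) = 0.902.

K ≈ 0.902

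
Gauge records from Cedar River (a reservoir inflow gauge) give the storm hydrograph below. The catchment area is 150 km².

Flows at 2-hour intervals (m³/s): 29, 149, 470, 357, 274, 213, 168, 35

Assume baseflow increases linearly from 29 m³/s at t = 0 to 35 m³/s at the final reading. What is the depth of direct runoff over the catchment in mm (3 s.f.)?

Direct runoff: 0.00, 119.14, 439.29, 325.43, 241.57, 179.71, 133.86, 0.00 m³/s; ΣQ_DR = 1439 m³/s.
V = ΣQ_DR · Δt = 1439 × 7200 s = 1.036 × 10^7 m³.
Over A = 150 km², depth = V / A = 69.1 mm.

d ≈ 69.1 mm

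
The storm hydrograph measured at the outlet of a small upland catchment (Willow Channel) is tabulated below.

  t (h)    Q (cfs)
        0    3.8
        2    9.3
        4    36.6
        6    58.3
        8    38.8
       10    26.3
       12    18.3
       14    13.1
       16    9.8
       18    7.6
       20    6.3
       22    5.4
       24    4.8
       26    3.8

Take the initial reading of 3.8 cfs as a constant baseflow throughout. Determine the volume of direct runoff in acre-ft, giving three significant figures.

Direct-runoff ordinates (Q − Q_b): 0.0, 5.5, 32.8, 54.5, 35.0, 22.5, 14.5, 9.3, 6.0, 3.8, 2.5, 1.6, 1.0, 0.0 cfs.
ΣQ_DR = 189.0 cfs.
With Δt = 2 h = 7200 s, V = ΣQ_DR · Δt = 189.0 × 7200 = 1.36 × 10^6 ft³ = 31.2 acre-ft.

V ≈ 31.2 acre-ft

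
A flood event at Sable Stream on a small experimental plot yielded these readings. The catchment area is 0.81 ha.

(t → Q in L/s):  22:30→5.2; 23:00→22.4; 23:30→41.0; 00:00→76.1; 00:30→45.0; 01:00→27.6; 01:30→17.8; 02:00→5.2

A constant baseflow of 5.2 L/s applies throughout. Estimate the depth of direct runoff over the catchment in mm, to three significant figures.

Direct runoff: 0.0, 17.2, 35.8, 70.9, 39.8, 22.4, 12.6, 0.0 L/s; ΣQ_DR = 198.7 L/s.
V = ΣQ_DR · Δt = 198.7 × 1800 s = 3.577 × 10^5 L.
Over A = 0.81 ha, depth = V / A = 44.2 mm.

d ≈ 44.2 mm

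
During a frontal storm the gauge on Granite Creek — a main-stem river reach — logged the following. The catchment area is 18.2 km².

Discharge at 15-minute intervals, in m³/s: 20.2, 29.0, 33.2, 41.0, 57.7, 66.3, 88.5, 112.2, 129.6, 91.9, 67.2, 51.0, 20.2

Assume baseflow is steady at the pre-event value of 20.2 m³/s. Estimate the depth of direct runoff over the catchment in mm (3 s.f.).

Direct runoff: 0.0, 8.8, 13.0, 20.8, 37.5, 46.1, 68.3, 92.0, 109.4, 71.7, 47.0, 30.8, 0.0 m³/s; ΣQ_DR = 545.4 m³/s.
V = ΣQ_DR · Δt = 545.4 × 900 s = 4.909 × 10^5 m³.
Over A = 18.2 km², depth = V / A = 27.0 mm.

d ≈ 27.0 mm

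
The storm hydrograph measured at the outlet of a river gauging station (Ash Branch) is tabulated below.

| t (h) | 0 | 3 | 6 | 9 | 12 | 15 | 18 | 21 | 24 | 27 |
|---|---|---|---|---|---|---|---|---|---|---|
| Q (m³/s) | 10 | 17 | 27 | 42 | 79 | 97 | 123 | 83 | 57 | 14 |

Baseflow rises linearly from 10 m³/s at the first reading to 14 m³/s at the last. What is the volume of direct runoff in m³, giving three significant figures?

Direct-runoff ordinates (Q − Q_b): 0.00, 6.56, 16.11, 30.67, 67.22, 84.78, 110.33, 69.89, 43.44, 0.00 m³/s.
ΣQ_DR = 429.0 m³/s.
With Δt = 3 h = 10800 s, V = ΣQ_DR · Δt = 429.0 × 10800 = 4.63 × 10^6 m³.

V ≈ 4.63 × 10^6 m³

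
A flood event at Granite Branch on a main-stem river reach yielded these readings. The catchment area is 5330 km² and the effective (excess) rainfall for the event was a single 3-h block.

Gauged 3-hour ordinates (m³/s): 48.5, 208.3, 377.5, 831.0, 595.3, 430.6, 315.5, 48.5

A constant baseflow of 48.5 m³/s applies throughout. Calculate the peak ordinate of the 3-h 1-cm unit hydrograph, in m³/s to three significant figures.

U_p ≈ 1570 m³/s

Direct runoff: 0.0, 159.8, 329.0, 782.5, 546.8, 382.1, 267.0, 0.0 m³/s; ΣQ_DR = 2467 m³/s, peak = 782.5 m³/s.
Runoff depth d = ΣQ_DR·Δt / A = 2467 × 10800 / (5330 km²) = 4.999 mm.
The 1-cm UH is the DRH scaled by (10 mm)/d, so U_p = 782.5 × 10/4.999 = 1570 m³/s.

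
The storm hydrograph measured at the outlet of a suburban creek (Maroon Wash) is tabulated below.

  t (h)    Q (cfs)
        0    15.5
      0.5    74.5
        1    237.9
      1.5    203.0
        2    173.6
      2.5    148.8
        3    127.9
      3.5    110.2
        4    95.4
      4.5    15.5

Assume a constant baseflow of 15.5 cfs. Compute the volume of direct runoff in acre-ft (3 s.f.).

V ≈ 43.3 acre-ft

Direct-runoff ordinates (Q − Q_b): 0.0, 59.0, 222.4, 187.5, 158.1, 133.3, 112.4, 94.7, 79.9, 0.0 cfs.
ΣQ_DR = 1047 cfs.
With Δt = 0.5 h = 1800 s, V = ΣQ_DR · Δt = 1047 × 1800 = 1.89 × 10^6 ft³ = 43.3 acre-ft.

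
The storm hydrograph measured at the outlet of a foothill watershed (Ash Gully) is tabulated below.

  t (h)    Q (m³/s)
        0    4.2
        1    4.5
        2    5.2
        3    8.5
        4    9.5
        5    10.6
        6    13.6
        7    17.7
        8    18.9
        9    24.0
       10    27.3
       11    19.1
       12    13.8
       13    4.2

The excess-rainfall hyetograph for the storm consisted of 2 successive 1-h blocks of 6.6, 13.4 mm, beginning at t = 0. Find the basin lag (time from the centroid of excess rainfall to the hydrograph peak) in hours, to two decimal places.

t_L ≈ 8.83 h

Centroid of excess rainfall: t_c = Σ P_i·t̄_i / ΣP_i = 1.1700 h (block centres at 0.5, 1.5 h).
Hydrograph peak occurs at t = 10 h, so basin lag t_L = 10 − 1.1700 = 8.83 h.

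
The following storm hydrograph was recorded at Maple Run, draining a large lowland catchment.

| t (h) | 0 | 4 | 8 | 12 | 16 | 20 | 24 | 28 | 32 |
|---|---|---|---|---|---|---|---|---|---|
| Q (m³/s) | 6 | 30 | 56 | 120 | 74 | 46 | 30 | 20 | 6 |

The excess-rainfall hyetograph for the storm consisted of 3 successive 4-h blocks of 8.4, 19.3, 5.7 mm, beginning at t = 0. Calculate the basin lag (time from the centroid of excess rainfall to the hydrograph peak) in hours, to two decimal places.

Centroid of excess rainfall: t_c = Σ P_i·t̄_i / ΣP_i = 5.6766 h (block centres at 2, 6, 10 h).
Hydrograph peak occurs at t = 12 h, so basin lag t_L = 12 − 5.6766 = 6.32 h.

t_L ≈ 6.32 h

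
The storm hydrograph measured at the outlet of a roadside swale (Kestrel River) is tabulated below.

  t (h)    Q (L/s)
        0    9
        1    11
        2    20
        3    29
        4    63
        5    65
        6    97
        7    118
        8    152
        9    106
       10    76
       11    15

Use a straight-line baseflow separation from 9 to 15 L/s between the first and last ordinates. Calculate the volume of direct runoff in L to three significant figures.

V ≈ 2.22 × 10^6 L

Direct-runoff ordinates (Q − Q_b): 0.00, 1.45, 9.91, 18.36, 51.82, 53.27, 84.73, 105.18, 138.64, 92.09, 61.55, 0.00 L/s.
ΣQ_DR = 617.0 L/s.
With Δt = 1 h = 3600 s, V = ΣQ_DR · Δt = 617.0 × 3600 = 2.22 × 10^6 L.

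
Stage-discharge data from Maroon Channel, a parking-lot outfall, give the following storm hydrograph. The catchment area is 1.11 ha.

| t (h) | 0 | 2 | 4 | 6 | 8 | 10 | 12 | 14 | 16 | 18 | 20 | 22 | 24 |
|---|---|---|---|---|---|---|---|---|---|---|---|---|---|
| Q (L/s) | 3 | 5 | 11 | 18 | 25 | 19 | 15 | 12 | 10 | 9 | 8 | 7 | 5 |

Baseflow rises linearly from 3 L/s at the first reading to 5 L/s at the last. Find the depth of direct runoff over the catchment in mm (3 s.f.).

d ≈ 61.6 mm

Direct runoff: 0.00, 1.83, 7.67, 14.50, 21.33, 15.17, 11.00, 7.83, 5.67, 4.50, 3.33, 2.17, 0.00 L/s; ΣQ_DR = 95.00 L/s.
V = ΣQ_DR · Δt = 95.00 × 7200 s = 6.840 × 10^5 L.
Over A = 1.11 ha, depth = V / A = 61.6 mm.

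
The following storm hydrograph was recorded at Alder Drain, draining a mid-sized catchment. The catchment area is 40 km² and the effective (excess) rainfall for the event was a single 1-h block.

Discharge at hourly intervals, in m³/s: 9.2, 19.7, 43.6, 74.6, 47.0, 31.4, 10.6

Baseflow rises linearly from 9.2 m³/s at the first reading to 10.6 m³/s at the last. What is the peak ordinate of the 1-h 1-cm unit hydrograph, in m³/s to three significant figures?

U_p ≈ 43.1 m³/s

Direct runoff: 0.00, 10.27, 33.93, 64.70, 36.87, 21.03, 0.00 m³/s; ΣQ_DR = 166.8 m³/s, peak = 64.70 m³/s.
Runoff depth d = ΣQ_DR·Δt / A = 166.8 × 3600 / (40 km²) = 15.01 mm.
The 1-cm UH is the DRH scaled by (10 mm)/d, so U_p = 64.70 × 10/15.01 = 43.1 m³/s.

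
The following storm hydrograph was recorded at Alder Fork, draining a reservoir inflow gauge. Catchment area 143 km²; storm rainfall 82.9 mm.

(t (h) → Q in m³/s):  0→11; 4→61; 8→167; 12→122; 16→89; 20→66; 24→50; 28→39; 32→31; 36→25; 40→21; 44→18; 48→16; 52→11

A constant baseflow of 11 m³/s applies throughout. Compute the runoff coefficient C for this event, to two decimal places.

ΣQ_DR = 573.0 m³/s; V = ΣQ_DR·Δt = 8.251 × 10^6 m³.
Runoff depth d = V / A = 57.70 mm.
C = d / P = 57.70 / 82.9 = 0.70.

C ≈ 0.70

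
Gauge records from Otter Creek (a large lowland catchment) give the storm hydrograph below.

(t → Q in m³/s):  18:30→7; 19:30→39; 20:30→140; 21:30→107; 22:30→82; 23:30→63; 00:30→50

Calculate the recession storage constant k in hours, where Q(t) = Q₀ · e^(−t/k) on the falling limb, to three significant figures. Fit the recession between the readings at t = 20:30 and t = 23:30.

On the falling limb, Q drops from 140 to 63 m³/s between t = 20:30 and t = 23:30 (Δt = 3 h).
k = −Δt / ln(Q₂/Q₁) = −3 / ln(63/140) = 3.76 h.

k ≈ 3.76 h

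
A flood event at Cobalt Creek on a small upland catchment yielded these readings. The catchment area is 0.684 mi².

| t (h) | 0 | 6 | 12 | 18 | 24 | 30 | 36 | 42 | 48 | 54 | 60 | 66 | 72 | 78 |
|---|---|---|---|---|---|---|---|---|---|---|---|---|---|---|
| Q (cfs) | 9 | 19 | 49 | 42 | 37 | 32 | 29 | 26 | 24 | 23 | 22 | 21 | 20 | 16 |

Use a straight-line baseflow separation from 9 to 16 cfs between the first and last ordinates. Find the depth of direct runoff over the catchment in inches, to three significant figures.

Direct runoff: 0.00, 9.46, 38.92, 31.38, 25.85, 20.31, 16.77, 13.23, 10.69, 9.15, 7.62, 6.08, 4.54, 0.00 cfs; ΣQ_DR = 194.0 cfs.
V = ΣQ_DR · Δt = 194.0 × 21600 s = 4.190 × 10^6 ft³.
Over A = 0.684 mi², depth = V / A = 2.64 in.

d ≈ 2.64 in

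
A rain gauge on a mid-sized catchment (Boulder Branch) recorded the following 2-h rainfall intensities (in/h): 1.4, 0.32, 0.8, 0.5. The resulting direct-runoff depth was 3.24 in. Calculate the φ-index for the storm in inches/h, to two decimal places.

Only the 3 blocks with intensity above φ contribute runoff: 1.4, 0.8, 0.5 in/h.
Σ(I−φ)·Δt = d  ⇒  (1.4+0.8+0.5 − 3φ)·2 = 3.24
φ = (2.700 − 3.24/2) / 3 = 0.36 in/h.

φ ≈ 0.36 in/h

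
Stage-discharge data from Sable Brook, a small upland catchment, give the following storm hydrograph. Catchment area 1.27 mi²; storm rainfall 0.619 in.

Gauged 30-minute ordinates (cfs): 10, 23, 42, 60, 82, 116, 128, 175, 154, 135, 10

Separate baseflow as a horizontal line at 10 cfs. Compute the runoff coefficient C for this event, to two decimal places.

ΣQ_DR = 825.0 cfs; V = ΣQ_DR·Δt = 1.485 × 10^6 ft³.
Runoff depth d = V / A = 0.5033 in.
C = d / P = 0.5033 / 0.619 = 0.81.

C ≈ 0.81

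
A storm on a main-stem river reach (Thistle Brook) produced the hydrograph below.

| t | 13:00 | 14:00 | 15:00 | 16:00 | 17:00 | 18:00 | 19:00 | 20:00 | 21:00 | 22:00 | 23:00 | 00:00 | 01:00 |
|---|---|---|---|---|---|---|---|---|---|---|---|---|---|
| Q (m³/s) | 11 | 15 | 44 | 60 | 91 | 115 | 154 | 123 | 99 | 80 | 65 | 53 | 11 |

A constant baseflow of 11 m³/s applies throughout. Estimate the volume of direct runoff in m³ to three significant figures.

Direct-runoff ordinates (Q − Q_b): 0.0, 4.0, 33.0, 49.0, 80.0, 104.0, 143.0, 112.0, 88.0, 69.0, 54.0, 42.0, 0.0 m³/s.
ΣQ_DR = 778.0 m³/s.
With Δt = 1 h = 3600 s, V = ΣQ_DR · Δt = 778.0 × 3600 = 2.80 × 10^6 m³.

V ≈ 2.80 × 10^6 m³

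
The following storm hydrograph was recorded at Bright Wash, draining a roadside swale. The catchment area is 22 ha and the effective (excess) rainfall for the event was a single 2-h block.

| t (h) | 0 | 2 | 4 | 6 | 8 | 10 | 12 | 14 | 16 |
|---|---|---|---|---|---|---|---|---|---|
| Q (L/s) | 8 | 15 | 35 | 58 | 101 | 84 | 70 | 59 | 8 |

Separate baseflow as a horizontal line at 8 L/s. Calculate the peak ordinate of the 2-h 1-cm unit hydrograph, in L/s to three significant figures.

U_p ≈ 77.6 L/s

Direct runoff: 0.0, 7.0, 27.0, 50.0, 93.0, 76.0, 62.0, 51.0, 0.0 L/s; ΣQ_DR = 366.0 L/s, peak = 93.0 L/s.
Runoff depth d = ΣQ_DR·Δt / A = 366.0 × 7200 / (22 ha) = 11.98 mm.
The 1-cm UH is the DRH scaled by (10 mm)/d, so U_p = 93.0 × 10/11.98 = 77.6 L/s.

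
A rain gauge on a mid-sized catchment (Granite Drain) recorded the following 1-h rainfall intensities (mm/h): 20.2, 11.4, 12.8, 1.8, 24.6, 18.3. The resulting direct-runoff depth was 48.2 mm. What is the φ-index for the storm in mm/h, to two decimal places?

φ ≈ 7.82 mm/h

Only the 5 blocks with intensity above φ contribute runoff: 20.2, 11.4, 12.8, 24.6, 18.3 mm/h.
Σ(I−φ)·Δt = d  ⇒  (20.2+11.4+12.8+24.6+18.3 − 5φ)·1 = 48.2
φ = (87.30 − 48.2/1) / 5 = 7.82 mm/h.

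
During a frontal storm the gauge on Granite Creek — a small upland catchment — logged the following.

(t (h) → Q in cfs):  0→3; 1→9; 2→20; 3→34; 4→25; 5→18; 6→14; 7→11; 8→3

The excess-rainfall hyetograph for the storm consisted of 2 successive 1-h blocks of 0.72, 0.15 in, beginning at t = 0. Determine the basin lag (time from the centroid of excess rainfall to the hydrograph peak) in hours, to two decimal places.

t_L ≈ 2.33 h

Centroid of excess rainfall: t_c = Σ P_i·t̄_i / ΣP_i = 0.6724 h (block centres at 0.5, 1.5 h).
Hydrograph peak occurs at t = 3 h, so basin lag t_L = 3 − 0.6724 = 2.33 h.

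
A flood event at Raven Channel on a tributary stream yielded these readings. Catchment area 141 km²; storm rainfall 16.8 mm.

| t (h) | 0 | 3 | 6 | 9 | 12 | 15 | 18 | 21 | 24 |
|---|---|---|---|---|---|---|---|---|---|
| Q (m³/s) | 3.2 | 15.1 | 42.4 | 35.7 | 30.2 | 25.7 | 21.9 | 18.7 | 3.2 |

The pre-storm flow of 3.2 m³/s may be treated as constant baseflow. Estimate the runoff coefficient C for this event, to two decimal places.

ΣQ_DR = 167.3 m³/s; V = ΣQ_DR·Δt = 1.807 × 10^6 m³.
Runoff depth d = V / A = 12.81 mm.
C = d / P = 12.81 / 16.8 = 0.76.

C ≈ 0.76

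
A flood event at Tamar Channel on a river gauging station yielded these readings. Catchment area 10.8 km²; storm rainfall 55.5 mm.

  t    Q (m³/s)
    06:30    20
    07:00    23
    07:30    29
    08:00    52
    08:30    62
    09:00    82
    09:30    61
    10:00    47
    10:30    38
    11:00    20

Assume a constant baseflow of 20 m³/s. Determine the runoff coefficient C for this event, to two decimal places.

ΣQ_DR = 234.0 m³/s; V = ΣQ_DR·Δt = 4.212 × 10^5 m³.
Runoff depth d = V / A = 39.00 mm.
C = d / P = 39.00 / 55.5 = 0.70.

C ≈ 0.70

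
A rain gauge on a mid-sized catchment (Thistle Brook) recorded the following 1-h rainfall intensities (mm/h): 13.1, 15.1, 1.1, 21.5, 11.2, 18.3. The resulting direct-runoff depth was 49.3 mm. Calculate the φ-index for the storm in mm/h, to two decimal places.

Only the 5 blocks with intensity above φ contribute runoff: 13.1, 15.1, 21.5, 11.2, 18.3 mm/h.
Σ(I−φ)·Δt = d  ⇒  (13.1+15.1+21.5+11.2+18.3 − 5φ)·1 = 49.3
φ = (79.20 − 49.3/1) / 5 = 5.98 mm/h.

φ ≈ 5.98 mm/h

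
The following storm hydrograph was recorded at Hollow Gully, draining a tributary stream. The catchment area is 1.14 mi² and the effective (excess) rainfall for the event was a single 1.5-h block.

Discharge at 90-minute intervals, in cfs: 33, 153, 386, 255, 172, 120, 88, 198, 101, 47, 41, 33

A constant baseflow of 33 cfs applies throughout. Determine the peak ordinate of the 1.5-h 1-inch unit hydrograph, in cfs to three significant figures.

U_p ≈ 141 cfs

Direct runoff: 0.0, 120.0, 353.0, 222.0, 139.0, 87.0, 55.0, 165.0, 68.0, 14.0, 8.0, 0.0 cfs; ΣQ_DR = 1231 cfs, peak = 353.0 cfs.
Runoff depth d = ΣQ_DR·Δt / A = 1231 × 5400 / (1.14 mi²) = 2.510 in.
The 1-inch UH is the DRH scaled by (1 in)/d, so U_p = 353.0 × 1/2.510 = 141 cfs.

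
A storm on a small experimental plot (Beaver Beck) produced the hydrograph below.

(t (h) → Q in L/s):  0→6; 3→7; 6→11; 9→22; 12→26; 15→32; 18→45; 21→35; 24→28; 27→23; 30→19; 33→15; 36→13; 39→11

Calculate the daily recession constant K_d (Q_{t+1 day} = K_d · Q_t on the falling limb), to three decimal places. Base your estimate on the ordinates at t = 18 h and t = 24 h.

Between t = 18 h and t = 24 h the flow falls from 45 to 28 L/s over 2×3 h = 6 h.
Per-interval ratio K = (28/45)^(1/2) = 0.7888; K_d = K^(24/3) = 0.150.

K_d ≈ 0.150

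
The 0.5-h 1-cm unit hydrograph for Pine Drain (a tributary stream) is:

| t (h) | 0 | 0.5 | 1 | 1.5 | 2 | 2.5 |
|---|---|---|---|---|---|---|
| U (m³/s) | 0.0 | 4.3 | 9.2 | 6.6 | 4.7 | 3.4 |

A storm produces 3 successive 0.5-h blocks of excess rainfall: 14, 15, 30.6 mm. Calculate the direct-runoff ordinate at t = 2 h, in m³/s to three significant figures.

By discrete convolution, Q_j = Σ (P_i / 10 mm) · U_{j−i}.
At t = 2 h (j=4): Q = (14/10)·4.7 + (15/10)·6.6 + (30.6/10)·9.2 = 44.6 m³/s.

Q ≈ 44.6 m³/s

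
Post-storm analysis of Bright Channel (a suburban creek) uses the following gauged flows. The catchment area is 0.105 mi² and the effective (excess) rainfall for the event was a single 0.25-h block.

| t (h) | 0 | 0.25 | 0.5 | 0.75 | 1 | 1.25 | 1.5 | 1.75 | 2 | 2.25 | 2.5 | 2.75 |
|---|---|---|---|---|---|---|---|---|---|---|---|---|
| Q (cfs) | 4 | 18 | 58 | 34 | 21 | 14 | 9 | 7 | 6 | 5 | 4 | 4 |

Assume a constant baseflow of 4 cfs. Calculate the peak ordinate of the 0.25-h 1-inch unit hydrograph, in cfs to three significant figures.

U_p ≈ 108 cfs

Direct runoff: 0.0, 14.0, 54.0, 30.0, 17.0, 10.0, 5.0, 3.0, 2.0, 1.0, 0.0, 0.0 cfs; ΣQ_DR = 136.0 cfs, peak = 54.0 cfs.
Runoff depth d = ΣQ_DR·Δt / A = 136.0 × 900 / (0.105 mi²) = 0.5018 in.
The 1-inch UH is the DRH scaled by (1 in)/d, so U_p = 54.0 × 1/0.5018 = 108 cfs.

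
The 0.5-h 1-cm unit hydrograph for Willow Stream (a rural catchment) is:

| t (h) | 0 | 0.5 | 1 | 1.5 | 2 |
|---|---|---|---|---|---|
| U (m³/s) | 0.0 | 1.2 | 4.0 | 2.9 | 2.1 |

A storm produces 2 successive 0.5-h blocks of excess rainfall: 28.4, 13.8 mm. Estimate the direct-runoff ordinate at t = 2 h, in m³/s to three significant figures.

Q ≈ 9.97 m³/s

By discrete convolution, Q_j = Σ (P_i / 10 mm) · U_{j−i}.
At t = 2 h (j=4): Q = (28.4/10)·2.1 + (13.8/10)·2.9 = 9.97 m³/s.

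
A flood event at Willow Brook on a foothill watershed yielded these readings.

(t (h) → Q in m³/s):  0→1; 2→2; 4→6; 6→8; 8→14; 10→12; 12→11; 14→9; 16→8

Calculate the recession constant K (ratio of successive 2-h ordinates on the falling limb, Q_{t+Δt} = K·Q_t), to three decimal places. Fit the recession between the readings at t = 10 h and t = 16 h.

K ≈ 0.874

Using the recession-limb readings at t = 10 h and t = 16 h: Q falls from 12 to 8 m³/s over 3 intervals.
K = (Q₂/Q₁)^(1/3) = (8/12)^(1/3) = 0.874.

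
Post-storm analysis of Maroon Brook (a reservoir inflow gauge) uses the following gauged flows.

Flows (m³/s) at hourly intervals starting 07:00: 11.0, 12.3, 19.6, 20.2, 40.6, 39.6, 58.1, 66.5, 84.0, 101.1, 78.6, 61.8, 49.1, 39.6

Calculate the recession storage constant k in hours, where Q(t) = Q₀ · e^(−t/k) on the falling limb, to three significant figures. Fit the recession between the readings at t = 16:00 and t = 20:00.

On the falling limb, Q drops from 101.1 to 39.6 m³/s between t = 16:00 and t = 20:00 (Δt = 4 h).
k = −Δt / ln(Q₂/Q₁) = −4 / ln(39.6/101.1) = 4.27 h.

k ≈ 4.27 h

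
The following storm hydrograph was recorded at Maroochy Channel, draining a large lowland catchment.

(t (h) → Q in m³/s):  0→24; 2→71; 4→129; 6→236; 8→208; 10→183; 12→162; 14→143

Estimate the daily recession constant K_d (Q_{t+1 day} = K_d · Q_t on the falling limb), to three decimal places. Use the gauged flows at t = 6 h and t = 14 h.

Between t = 6 h and t = 14 h the flow falls from 236 to 143 m³/s over 4×2 h = 8 h.
Per-interval ratio K = (143/236)^(1/4) = 0.8823; K_d = K^(24/2) = 0.222.

K_d ≈ 0.222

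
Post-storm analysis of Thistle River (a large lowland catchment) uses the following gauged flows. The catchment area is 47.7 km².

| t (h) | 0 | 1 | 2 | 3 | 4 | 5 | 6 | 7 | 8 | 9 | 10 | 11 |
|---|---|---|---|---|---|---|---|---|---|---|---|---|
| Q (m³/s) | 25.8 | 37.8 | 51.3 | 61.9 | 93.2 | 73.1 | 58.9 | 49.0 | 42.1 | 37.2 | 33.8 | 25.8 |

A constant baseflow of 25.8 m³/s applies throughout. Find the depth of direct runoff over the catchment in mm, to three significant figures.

Direct runoff: 0.0, 12.0, 25.5, 36.1, 67.4, 47.3, 33.1, 23.2, 16.3, 11.4, 8.0, 0.0 m³/s; ΣQ_DR = 280.3 m³/s.
V = ΣQ_DR · Δt = 280.3 × 3600 s = 1.009 × 10^6 m³.
Over A = 47.7 km², depth = V / A = 21.2 mm.

d ≈ 21.2 mm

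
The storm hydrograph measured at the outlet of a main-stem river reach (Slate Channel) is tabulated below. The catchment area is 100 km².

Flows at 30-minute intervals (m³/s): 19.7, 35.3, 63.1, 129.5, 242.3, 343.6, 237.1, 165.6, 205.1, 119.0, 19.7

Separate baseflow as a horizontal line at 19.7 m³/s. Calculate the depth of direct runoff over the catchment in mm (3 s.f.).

Direct runoff: 0.0, 15.6, 43.4, 109.8, 222.6, 323.9, 217.4, 145.9, 185.4, 99.3, 0.0 m³/s; ΣQ_DR = 1363 m³/s.
V = ΣQ_DR · Δt = 1363 × 1800 s = 2.454 × 10^6 m³.
Over A = 100 km², depth = V / A = 24.5 mm.

d ≈ 24.5 mm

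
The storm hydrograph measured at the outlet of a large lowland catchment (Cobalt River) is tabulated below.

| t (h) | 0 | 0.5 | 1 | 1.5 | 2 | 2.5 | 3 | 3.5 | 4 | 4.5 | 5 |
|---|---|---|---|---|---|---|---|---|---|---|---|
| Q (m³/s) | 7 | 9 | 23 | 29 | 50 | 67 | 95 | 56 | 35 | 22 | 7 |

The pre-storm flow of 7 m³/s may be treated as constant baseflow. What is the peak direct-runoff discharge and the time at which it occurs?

Q_p = 88.0 m³/s at t = 3 h

Subtracting baseflow gives direct-runoff ordinates: 0.0, 2.0, 16.0, 22.0, 43.0, 60.0, 88.0, 49.0, 28.0, 15.0, 0.0 m³/s.
The maximum is 88.0 m³/s, occurring at the reading for t = 3 h.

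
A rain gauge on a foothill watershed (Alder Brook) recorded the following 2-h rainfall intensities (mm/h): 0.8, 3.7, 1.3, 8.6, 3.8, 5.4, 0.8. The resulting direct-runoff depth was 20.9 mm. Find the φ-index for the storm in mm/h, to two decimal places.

φ ≈ 2.76 mm/h

Only the 4 blocks with intensity above φ contribute runoff: 3.7, 8.6, 3.8, 5.4 mm/h.
Σ(I−φ)·Δt = d  ⇒  (3.7+8.6+3.8+5.4 − 4φ)·2 = 20.9
φ = (21.50 − 20.9/2) / 4 = 2.76 mm/h.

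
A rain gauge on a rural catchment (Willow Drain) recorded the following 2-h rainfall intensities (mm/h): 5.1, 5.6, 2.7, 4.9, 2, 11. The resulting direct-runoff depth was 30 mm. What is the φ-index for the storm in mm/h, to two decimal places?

Only the 4 blocks with intensity above φ contribute runoff: 5.1, 5.6, 4.9, 11 mm/h.
Σ(I−φ)·Δt = d  ⇒  (5.1+5.6+4.9+11 − 4φ)·2 = 30
φ = (26.60 − 30/2) / 4 = 2.90 mm/h.

φ ≈ 2.90 mm/h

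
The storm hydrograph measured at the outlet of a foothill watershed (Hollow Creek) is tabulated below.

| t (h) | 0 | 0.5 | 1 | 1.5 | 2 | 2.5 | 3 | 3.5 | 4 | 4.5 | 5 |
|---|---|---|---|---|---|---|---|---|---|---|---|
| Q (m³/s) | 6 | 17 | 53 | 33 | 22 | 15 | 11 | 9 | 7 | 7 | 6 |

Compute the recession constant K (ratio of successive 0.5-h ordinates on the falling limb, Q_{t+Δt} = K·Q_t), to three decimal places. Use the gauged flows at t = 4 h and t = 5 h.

K ≈ 0.926

Using the recession-limb readings at t = 4 h and t = 5 h: Q falls from 7 to 6 m³/s over 2 intervals.
K = (Q₂/Q₁)^(1/2) = (6/7)^(1/2) = 0.926.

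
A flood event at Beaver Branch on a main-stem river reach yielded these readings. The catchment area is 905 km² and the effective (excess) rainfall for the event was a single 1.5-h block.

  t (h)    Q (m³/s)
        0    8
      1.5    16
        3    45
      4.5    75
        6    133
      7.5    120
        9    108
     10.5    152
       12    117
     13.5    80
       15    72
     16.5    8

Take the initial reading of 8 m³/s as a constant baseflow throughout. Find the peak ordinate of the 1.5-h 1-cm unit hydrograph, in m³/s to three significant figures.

U_p ≈ 288 m³/s

Direct runoff: 0.0, 8.0, 37.0, 67.0, 125.0, 112.0, 100.0, 144.0, 109.0, 72.0, 64.0, 0.0 m³/s; ΣQ_DR = 838.0 m³/s, peak = 144.0 m³/s.
Runoff depth d = ΣQ_DR·Δt / A = 838.0 × 5400 / (905 km²) = 5.000 mm.
The 1-cm UH is the DRH scaled by (10 mm)/d, so U_p = 144.0 × 10/5.000 = 288 m³/s.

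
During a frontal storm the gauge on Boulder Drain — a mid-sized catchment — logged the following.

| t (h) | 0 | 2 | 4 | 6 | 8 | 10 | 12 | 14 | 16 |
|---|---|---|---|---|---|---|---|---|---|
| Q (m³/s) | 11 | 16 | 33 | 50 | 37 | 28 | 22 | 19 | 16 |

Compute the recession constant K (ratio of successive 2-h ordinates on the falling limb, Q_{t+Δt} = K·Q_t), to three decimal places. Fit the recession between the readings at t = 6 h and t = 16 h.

K ≈ 0.796

Using the recession-limb readings at t = 6 h and t = 16 h: Q falls from 50 to 16 m³/s over 5 intervals.
K = (Q₂/Q₁)^(1/5) = (16/50)^(1/5) = 0.796.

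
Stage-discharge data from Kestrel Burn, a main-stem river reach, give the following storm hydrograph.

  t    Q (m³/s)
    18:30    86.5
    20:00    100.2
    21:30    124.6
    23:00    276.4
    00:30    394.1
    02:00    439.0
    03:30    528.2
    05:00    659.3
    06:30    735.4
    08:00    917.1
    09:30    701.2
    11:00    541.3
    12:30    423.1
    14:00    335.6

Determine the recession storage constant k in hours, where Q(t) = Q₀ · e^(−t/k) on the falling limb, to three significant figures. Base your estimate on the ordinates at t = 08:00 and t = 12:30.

On the falling limb, Q drops from 917.1 to 423.1 m³/s between t = 08:00 and t = 12:30 (Δt = 4.5 h).
k = −Δt / ln(Q₂/Q₁) = −4.5 / ln(423.1/917.1) = 5.82 h.

k ≈ 5.82 h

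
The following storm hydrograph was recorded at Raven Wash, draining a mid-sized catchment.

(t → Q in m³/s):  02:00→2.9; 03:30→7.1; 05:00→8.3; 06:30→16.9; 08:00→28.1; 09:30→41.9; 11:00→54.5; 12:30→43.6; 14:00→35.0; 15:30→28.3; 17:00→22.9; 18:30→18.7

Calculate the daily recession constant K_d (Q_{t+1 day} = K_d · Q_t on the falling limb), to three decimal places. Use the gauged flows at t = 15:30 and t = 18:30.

K_d ≈ 0.036

Between t = 15:30 and t = 18:30 the flow falls from 28.3 to 18.7 m³/s over 2×1.5 h = 3 h.
Per-interval ratio K = (18.7/28.3)^(1/2) = 0.8129; K_d = K^(24/1.5) = 0.036.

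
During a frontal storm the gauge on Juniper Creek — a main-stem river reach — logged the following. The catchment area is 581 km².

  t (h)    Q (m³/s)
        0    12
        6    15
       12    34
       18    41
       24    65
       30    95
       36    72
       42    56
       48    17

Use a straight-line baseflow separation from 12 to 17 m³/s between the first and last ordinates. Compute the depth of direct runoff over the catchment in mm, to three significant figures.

Direct runoff: 0.00, 2.38, 20.75, 27.12, 50.50, 79.88, 56.25, 39.62, 0.00 m³/s; ΣQ_DR = 276.5 m³/s.
V = ΣQ_DR · Δt = 276.5 × 21600 s = 5.972 × 10^6 m³.
Over A = 581 km², depth = V / A = 10.3 mm.

d ≈ 10.3 mm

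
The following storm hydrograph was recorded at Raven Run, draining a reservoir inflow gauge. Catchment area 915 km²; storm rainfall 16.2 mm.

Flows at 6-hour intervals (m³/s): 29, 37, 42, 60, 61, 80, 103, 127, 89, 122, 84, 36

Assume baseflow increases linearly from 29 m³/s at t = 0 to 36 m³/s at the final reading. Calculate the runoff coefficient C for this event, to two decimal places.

ΣQ_DR = 480.0 m³/s; V = ΣQ_DR·Δt = 1.037 × 10^7 m³.
Runoff depth d = V / A = 11.33 mm.
C = d / P = 11.33 / 16.2 = 0.70.

C ≈ 0.70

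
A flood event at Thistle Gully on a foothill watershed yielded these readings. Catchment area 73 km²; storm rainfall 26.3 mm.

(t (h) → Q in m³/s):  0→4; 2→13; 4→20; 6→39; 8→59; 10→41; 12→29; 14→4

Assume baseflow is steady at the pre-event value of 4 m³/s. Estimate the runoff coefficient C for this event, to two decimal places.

ΣQ_DR = 177.0 m³/s; V = ΣQ_DR·Δt = 1.274 × 10^6 m³.
Runoff depth d = V / A = 17.46 mm.
C = d / P = 17.46 / 26.3 = 0.66.

C ≈ 0.66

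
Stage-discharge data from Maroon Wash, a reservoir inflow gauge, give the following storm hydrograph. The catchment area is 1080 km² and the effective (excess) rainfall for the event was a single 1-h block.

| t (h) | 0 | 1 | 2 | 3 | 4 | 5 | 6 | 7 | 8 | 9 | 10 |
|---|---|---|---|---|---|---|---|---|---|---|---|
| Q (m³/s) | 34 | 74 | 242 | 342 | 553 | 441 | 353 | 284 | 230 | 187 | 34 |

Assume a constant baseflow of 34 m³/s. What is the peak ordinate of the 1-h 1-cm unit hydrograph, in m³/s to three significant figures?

Direct runoff: 0.0, 40.0, 208.0, 308.0, 519.0, 407.0, 319.0, 250.0, 196.0, 153.0, 0.0 m³/s; ΣQ_DR = 2400 m³/s, peak = 519.0 m³/s.
Runoff depth d = ΣQ_DR·Δt / A = 2400 × 3600 / (1080 km²) = 8.000 mm.
The 1-cm UH is the DRH scaled by (10 mm)/d, so U_p = 519.0 × 10/8.000 = 649 m³/s.

U_p ≈ 649 m³/s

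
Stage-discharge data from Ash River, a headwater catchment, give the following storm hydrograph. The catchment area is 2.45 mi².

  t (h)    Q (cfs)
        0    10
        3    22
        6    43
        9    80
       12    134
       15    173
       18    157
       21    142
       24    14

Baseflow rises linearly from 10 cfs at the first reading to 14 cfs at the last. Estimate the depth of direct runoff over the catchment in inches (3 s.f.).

d ≈ 1.27 in

Direct runoff: 0.00, 11.50, 32.00, 68.50, 122.00, 160.50, 144.00, 128.50, 0.00 cfs; ΣQ_DR = 667.0 cfs.
V = ΣQ_DR · Δt = 667.0 × 10800 s = 7.204 × 10^6 ft³.
Over A = 2.45 mi², depth = V / A = 1.27 in.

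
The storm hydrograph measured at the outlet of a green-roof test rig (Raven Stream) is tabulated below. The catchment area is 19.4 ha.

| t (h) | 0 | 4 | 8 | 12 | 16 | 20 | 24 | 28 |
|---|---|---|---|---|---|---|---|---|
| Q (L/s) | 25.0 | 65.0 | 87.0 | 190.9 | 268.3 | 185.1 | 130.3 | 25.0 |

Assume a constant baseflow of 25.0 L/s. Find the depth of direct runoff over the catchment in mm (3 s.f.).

Direct runoff: 0.0, 40.0, 62.0, 165.9, 243.3, 160.1, 105.3, 0.0 L/s; ΣQ_DR = 776.6 L/s.
V = ΣQ_DR · Δt = 776.6 × 14400 s = 1.118 × 10^7 L.
Over A = 19.4 ha, depth = V / A = 57.6 mm.

d ≈ 57.6 mm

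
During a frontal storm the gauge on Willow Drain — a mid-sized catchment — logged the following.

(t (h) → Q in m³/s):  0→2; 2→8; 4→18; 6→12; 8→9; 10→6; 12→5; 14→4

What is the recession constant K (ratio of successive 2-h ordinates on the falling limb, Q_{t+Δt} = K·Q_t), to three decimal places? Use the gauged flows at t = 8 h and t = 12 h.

K ≈ 0.745

Using the recession-limb readings at t = 8 h and t = 12 h: Q falls from 9 to 5 m³/s over 2 intervals.
K = (Q₂/Q₁)^(1/2) = (5/9)^(1/2) = 0.745.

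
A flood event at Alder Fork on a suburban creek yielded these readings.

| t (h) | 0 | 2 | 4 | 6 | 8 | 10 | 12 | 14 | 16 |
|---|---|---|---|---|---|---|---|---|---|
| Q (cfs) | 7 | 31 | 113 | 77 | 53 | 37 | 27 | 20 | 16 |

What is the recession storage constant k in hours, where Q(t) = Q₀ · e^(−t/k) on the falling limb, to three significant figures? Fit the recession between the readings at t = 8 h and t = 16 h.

On the falling limb, Q drops from 53 to 16 cfs between t = 8 h and t = 16 h (Δt = 8 h).
k = −Δt / ln(Q₂/Q₁) = −8 / ln(16/53) = 6.68 h.

k ≈ 6.68 h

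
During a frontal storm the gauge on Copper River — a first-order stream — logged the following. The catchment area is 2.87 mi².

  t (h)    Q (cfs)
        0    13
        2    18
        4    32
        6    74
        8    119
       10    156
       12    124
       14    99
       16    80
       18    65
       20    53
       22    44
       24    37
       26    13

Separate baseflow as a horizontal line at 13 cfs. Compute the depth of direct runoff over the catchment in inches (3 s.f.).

d ≈ 0.804 in

Direct runoff: 0.0, 5.0, 19.0, 61.0, 106.0, 143.0, 111.0, 86.0, 67.0, 52.0, 40.0, 31.0, 24.0, 0.0 cfs; ΣQ_DR = 745.0 cfs.
V = ΣQ_DR · Δt = 745.0 × 7200 s = 5.364 × 10^6 ft³.
Over A = 2.87 mi², depth = V / A = 0.804 in.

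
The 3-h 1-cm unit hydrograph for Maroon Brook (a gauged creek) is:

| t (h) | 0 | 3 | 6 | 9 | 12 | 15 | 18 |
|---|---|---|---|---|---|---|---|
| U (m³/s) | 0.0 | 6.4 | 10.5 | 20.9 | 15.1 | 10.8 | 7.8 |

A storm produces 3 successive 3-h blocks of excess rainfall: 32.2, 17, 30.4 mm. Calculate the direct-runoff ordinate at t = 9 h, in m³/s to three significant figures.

Q ≈ 105 m³/s

By discrete convolution, Q_j = Σ (P_i / 10 mm) · U_{j−i}.
At t = 9 h (j=3): Q = (32.2/10)·20.9 + (17/10)·10.5 + (30.4/10)·6.4 = 105 m³/s.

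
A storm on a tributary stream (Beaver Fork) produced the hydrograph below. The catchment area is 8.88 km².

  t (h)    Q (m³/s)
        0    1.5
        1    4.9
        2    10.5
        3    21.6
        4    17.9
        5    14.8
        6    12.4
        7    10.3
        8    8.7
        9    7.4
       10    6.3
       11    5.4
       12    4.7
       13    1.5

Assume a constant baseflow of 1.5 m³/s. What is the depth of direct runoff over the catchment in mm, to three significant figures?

d ≈ 43.3 mm

Direct runoff: 0.0, 3.4, 9.0, 20.1, 16.4, 13.3, 10.9, 8.8, 7.2, 5.9, 4.8, 3.9, 3.2, 0.0 m³/s; ΣQ_DR = 106.9 m³/s.
V = ΣQ_DR · Δt = 106.9 × 3600 s = 3.848 × 10^5 m³.
Over A = 8.88 km², depth = V / A = 43.3 mm.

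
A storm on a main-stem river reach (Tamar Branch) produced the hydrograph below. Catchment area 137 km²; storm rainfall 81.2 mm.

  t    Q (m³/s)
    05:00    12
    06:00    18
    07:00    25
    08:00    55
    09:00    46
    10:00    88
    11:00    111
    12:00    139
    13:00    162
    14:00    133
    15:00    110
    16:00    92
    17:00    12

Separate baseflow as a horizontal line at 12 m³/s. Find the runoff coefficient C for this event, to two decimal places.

C ≈ 0.27

ΣQ_DR = 847.0 m³/s; V = ΣQ_DR·Δt = 3.049 × 10^6 m³.
Runoff depth d = V / A = 22.26 mm.
C = d / P = 22.26 / 81.2 = 0.27.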